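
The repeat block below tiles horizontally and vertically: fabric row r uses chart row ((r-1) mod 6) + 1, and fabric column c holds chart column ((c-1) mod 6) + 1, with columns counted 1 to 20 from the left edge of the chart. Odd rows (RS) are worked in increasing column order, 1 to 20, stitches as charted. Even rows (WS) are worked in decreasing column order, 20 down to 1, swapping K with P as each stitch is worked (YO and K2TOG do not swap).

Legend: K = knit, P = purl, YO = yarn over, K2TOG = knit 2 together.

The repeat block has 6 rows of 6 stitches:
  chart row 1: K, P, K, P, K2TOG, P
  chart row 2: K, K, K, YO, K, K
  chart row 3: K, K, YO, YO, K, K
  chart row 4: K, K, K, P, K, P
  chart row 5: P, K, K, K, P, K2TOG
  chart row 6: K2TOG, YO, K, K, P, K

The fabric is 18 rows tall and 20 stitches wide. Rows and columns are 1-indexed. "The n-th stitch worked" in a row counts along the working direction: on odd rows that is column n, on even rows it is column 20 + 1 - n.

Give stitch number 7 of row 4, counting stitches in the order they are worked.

Row 4 uses chart row ((4-1) mod 6)+1 = 4. Row 4 is even, so WS.
Chart row 4 tiled across columns 1-20: K K K P K P K K K P K P K K K P K P K K
WS row: flip the tiled sequence (start at column 20) and apply K<->P; YO and K2TOG stay.
Row 4 as worked: P P K P K P P P K P K P P P K P K P P P
Counting 7 along the worked row gives P.

Result:
P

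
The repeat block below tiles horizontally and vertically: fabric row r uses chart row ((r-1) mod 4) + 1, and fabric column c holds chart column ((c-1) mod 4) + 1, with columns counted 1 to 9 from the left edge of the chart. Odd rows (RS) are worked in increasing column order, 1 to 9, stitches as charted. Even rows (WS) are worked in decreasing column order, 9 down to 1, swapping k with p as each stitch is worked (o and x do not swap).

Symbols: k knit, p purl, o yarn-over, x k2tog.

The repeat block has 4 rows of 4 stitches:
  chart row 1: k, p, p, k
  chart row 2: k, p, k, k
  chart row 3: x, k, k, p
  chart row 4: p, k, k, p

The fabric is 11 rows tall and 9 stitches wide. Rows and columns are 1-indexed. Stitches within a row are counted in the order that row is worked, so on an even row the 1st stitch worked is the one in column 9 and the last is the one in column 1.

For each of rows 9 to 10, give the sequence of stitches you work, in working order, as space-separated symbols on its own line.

Rows as worked:
k p p k k p p k k
p p p k p p p k p

Derivation:
Row 9: chart row 1, RS - tile across columns 1-9 and work as-is.
Row 10: chart row 2, WS - tiled (columns 1-9): k p k k k p k k k; work from column 9 back to 1 with k<->p swapped.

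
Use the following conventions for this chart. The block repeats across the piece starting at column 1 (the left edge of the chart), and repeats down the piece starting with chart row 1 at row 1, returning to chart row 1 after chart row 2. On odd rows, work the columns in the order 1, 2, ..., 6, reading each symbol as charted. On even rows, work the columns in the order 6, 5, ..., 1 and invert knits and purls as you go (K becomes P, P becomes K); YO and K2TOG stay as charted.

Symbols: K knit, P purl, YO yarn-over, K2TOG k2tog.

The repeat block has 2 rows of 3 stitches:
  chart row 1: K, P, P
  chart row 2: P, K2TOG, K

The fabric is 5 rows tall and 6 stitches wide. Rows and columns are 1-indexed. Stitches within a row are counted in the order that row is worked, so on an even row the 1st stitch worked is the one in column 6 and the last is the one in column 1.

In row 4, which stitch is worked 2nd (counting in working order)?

Result:
K2TOG

Derivation:
For row 4: chart row = ((4-1) mod 2) + 1 = 2; this is a WS (even) row.
Chart row 2 tiled across columns 1-6: P K2TOG K P K2TOG K
Wrong side: read the tiled row from column 6 down to 1 and exchange K with P (leave YO, K2TOG).
Row 4 as worked: P K2TOG K P K2TOG K
Stitch 2 in working order -> K2TOG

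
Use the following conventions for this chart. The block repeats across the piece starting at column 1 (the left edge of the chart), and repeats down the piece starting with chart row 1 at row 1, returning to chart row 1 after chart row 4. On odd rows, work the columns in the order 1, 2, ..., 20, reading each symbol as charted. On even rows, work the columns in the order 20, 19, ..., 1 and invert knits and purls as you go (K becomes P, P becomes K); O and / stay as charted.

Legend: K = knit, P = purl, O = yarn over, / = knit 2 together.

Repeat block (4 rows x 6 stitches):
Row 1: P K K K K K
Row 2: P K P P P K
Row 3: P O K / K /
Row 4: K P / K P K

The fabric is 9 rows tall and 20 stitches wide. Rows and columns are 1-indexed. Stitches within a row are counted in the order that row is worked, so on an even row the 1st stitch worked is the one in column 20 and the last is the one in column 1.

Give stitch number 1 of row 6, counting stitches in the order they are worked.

Row 6: (6-1) mod 4 = 1, so use chart row 2. Even row -> WS.
Chart row 2 tiled across columns 1-20: P K P P P K P K P P P K P K P P P K P K
Wrong side: read the tiled row from column 20 down to 1 and exchange K with P (leave O, /).
Row 6 as worked: P K P K K K P K P K K K P K P K K K P K
Stitch 1 in working order -> P

Result:
P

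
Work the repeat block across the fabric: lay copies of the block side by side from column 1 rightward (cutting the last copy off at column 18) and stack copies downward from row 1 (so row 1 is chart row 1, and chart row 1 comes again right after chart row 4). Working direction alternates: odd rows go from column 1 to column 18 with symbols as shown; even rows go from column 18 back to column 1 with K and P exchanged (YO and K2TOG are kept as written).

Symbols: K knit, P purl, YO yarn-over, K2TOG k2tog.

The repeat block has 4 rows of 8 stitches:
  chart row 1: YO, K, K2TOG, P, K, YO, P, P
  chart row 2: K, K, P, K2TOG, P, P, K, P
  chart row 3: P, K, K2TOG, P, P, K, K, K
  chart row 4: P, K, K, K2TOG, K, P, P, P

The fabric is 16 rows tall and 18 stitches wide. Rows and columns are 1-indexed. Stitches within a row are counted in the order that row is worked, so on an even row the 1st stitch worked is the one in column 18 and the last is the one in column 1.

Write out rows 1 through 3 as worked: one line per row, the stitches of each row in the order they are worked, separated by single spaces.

Row 1: chart row 1, RS - tile across columns 1-18 and work as-is.
Row 2: chart row 2, WS - tiled (columns 1-18): K K P K2TOG P P K P K K P K2TOG P P K P K K; work from column 18 back to 1 with K<->P swapped.
Row 3: chart row 3, RS - tile across columns 1-18 and work as-is.

Result:
YO K K2TOG P K YO P P YO K K2TOG P K YO P P YO K
P P K P K K K2TOG K P P K P K K K2TOG K P P
P K K2TOG P P K K K P K K2TOG P P K K K P K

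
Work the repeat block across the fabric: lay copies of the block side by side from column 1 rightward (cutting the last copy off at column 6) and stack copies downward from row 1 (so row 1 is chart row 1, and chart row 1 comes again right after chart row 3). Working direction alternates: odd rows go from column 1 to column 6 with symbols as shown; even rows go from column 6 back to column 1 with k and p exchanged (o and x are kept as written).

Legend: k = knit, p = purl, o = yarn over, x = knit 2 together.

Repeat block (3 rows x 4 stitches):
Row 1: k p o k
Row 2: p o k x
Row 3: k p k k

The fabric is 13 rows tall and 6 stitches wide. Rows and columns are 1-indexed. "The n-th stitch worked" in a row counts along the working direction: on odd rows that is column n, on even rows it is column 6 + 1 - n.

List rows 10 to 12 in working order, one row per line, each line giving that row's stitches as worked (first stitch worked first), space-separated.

Rows as worked:
k p p o k p
p o k x p o
k p p p k p

Derivation:
Row 10: chart row 1, WS - tiled (columns 1-6): k p o k k p; work from column 6 back to 1 with k<->p swapped.
Row 11: chart row 2, RS - tile across columns 1-6 and work as-is.
Row 12: chart row 3, WS - tiled (columns 1-6): k p k k k p; work from column 6 back to 1 with k<->p swapped.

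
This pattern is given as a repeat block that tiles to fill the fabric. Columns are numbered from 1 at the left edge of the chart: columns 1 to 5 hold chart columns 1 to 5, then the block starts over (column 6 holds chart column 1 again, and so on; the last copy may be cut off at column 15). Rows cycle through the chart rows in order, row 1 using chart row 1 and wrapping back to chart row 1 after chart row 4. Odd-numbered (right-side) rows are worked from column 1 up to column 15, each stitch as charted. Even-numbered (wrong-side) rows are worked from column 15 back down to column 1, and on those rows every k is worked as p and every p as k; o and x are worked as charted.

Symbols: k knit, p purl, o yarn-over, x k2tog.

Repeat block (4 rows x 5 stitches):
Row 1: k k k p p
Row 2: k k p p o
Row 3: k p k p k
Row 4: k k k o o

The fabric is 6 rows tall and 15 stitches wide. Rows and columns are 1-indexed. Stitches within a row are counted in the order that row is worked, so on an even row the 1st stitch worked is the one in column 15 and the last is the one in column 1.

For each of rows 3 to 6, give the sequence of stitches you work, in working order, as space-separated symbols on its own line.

Row 3: chart row 3, RS - tile across columns 1-15 and work as-is.
Row 4: chart row 4, WS - tiled (columns 1-15): k k k o o k k k o o k k k o o; work from column 15 back to 1 with k<->p swapped.
Row 5: chart row 1, RS - tile across columns 1-15 and work as-is.
Row 6: chart row 2, WS - tiled (columns 1-15): k k p p o k k p p o k k p p o; work from column 15 back to 1 with k<->p swapped.

Result:
k p k p k k p k p k k p k p k
o o p p p o o p p p o o p p p
k k k p p k k k p p k k k p p
o k k p p o k k p p o k k p p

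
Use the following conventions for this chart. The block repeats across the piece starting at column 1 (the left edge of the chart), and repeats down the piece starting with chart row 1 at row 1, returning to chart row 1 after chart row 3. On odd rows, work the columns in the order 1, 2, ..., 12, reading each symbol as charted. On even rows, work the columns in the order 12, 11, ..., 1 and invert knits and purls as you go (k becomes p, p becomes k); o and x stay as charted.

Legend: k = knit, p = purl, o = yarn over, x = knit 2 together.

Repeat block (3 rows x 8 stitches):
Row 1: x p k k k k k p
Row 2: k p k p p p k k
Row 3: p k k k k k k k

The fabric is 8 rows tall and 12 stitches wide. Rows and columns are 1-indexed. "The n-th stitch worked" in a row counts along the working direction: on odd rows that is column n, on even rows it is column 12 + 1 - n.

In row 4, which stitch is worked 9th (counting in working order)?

Row 4 uses chart row ((4-1) mod 3)+1 = 1. Row 4 is even, so WS.
Chart row 1 tiled across columns 1-12: x p k k k k k p x p k k
WS row: flip the tiled sequence (start at column 12) and apply k<->p; o and x stay.
Row 4 as worked: p p k x k p p p p p k x
Stitch 9 in working order -> p

== STITCH ==
p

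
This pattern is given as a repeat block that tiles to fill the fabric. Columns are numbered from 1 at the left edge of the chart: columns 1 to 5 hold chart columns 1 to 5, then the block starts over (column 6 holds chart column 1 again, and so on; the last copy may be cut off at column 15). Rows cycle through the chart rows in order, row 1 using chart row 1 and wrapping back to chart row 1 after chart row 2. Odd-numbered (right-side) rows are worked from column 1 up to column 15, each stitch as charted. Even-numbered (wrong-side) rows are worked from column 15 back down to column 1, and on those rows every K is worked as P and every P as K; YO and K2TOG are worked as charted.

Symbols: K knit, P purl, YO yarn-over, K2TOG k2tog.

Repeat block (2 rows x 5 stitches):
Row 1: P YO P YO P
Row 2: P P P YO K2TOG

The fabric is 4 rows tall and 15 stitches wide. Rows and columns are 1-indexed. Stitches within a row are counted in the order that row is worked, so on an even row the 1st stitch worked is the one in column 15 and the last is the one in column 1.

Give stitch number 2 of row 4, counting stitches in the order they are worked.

For row 4: chart row = ((4-1) mod 2) + 1 = 2; this is a WS (even) row.
Chart row 2 tiled across columns 1-15: P P P YO K2TOG P P P YO K2TOG P P P YO K2TOG
WS row: flip the tiled sequence (start at column 15) and apply K<->P; YO and K2TOG stay.
Row 4 as worked: K2TOG YO K K K K2TOG YO K K K K2TOG YO K K K
Stitch 2 in working order -> YO

Result:
YO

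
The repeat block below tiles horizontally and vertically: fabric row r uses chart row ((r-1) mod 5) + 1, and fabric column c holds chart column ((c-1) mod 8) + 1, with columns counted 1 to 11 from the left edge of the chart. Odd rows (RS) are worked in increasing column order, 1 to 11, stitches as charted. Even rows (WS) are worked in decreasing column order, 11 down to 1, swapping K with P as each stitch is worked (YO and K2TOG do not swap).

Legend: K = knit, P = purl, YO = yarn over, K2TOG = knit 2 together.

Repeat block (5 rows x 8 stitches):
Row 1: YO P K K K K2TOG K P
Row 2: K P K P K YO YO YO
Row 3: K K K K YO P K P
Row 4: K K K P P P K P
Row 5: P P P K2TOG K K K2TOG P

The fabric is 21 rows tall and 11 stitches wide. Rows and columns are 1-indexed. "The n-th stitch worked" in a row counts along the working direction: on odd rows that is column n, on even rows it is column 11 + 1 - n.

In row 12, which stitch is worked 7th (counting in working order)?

For row 12: chart row = ((12-1) mod 5) + 1 = 2; this is a WS (even) row.
Chart row 2 tiled across columns 1-11: K P K P K YO YO YO K P K
WS: work from column 11 back to column 1 (reverse the tiled row), swapping K<->P (YO and K2TOG unchanged).
Row 12 as worked: P K P YO YO YO P K P K P
Counting 7 along the worked row gives P.

Stitch:
P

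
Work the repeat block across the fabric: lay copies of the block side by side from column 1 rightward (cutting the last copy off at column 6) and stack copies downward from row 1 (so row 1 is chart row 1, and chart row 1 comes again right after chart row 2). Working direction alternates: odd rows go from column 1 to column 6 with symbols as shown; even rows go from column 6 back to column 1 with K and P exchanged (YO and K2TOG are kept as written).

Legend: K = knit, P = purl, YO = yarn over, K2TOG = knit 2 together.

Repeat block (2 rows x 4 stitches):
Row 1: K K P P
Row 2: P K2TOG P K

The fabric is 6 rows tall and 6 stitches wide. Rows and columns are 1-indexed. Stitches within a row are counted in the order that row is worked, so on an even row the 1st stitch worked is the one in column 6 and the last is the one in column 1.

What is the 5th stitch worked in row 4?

== STITCH ==
K2TOG

Derivation:
Row 4 uses chart row ((4-1) mod 2)+1 = 2. Row 4 is even, so WS.
Chart row 2 tiled across columns 1-6: P K2TOG P K P K2TOG
Wrong side: read the tiled row from column 6 down to 1 and exchange K with P (leave YO, K2TOG).
Row 4 as worked: K2TOG K P K K2TOG K
Counting 5 along the worked row gives K2TOG.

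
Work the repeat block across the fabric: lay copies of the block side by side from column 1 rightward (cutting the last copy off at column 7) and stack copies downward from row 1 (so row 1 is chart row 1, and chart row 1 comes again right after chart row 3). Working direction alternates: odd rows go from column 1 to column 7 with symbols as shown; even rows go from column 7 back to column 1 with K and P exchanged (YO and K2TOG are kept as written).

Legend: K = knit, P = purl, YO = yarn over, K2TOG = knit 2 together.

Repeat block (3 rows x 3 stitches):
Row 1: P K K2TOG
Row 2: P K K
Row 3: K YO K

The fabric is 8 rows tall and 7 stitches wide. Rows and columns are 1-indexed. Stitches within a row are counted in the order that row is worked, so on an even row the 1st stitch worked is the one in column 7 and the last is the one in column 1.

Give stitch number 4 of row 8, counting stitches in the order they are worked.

Stitch:
K

Derivation:
Row 8: (8-1) mod 3 = 1, so use chart row 2. Even row -> WS.
Chart row 2 tiled across columns 1-7: P K K P K K P
Wrong side: read the tiled row from column 7 down to 1 and exchange K with P (leave YO, K2TOG).
Row 8 as worked: K P P K P P K
Stitch 4 in working order -> K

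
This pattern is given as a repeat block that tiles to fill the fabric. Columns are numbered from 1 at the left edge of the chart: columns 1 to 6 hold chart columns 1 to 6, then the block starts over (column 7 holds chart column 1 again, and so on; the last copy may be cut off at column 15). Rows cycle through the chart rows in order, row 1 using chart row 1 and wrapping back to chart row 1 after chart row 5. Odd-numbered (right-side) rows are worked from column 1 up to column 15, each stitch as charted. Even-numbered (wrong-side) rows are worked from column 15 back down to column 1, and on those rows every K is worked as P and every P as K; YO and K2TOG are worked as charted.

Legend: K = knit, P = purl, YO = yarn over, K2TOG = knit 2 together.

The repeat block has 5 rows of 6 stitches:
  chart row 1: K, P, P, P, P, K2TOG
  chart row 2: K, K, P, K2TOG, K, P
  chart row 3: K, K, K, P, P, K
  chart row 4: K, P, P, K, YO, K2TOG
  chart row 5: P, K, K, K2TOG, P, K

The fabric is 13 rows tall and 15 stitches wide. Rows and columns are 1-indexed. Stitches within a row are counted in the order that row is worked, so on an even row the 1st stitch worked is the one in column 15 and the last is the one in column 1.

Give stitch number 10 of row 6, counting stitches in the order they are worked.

For row 6: chart row = ((6-1) mod 5) + 1 = 1; this is a WS (even) row.
Chart row 1 tiled across columns 1-15: K P P P P K2TOG K P P P P K2TOG K P P
WS: work from column 15 back to column 1 (reverse the tiled row), swapping K<->P (YO and K2TOG unchanged).
Row 6 as worked: K K P K2TOG K K K K P K2TOG K K K K P
Stitch 10 in working order -> K2TOG

== STITCH ==
K2TOG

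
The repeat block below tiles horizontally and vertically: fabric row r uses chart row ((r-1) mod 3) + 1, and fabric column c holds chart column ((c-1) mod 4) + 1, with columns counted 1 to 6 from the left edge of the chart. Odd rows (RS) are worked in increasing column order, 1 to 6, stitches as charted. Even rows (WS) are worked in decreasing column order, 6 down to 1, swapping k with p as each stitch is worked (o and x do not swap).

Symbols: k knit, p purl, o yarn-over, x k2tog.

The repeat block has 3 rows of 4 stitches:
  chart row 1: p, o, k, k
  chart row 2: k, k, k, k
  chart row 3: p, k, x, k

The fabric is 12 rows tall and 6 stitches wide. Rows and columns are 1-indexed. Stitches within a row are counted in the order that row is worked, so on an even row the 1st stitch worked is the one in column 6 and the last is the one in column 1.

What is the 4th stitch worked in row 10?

Row 10: (10-1) mod 3 = 0, so use chart row 1. Even row -> WS.
Chart row 1 tiled across columns 1-6: p o k k p o
WS: work from column 6 back to column 1 (reverse the tiled row), swapping k<->p (o and x unchanged).
Row 10 as worked: o k p p o k
Counting 4 along the worked row gives p.

Stitch:
p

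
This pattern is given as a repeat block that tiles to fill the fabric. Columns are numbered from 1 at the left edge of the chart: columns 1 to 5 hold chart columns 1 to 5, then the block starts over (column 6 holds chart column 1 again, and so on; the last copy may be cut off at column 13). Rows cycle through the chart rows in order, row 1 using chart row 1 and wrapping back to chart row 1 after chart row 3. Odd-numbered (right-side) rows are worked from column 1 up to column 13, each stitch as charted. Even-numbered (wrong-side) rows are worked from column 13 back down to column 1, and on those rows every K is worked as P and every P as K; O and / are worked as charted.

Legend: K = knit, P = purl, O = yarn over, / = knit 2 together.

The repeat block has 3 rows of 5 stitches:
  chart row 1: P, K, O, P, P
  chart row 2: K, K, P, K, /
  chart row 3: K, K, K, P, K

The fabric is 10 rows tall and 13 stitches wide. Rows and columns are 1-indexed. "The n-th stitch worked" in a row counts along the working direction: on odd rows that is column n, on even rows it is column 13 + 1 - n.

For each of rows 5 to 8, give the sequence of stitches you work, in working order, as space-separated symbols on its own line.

Row 5: chart row 2, RS - tile across columns 1-13 and work as-is.
Row 6: chart row 3, WS - tiled (columns 1-13): K K K P K K K K P K K K K; work from column 13 back to 1 with K<->P swapped.
Row 7: chart row 1, RS - tile across columns 1-13 and work as-is.
Row 8: chart row 2, WS - tiled (columns 1-13): K K P K / K K P K / K K P; work from column 13 back to 1 with K<->P swapped.

Rows as worked:
K K P K / K K P K / K K P
P P P P K P P P P K P P P
P K O P P P K O P P P K O
K P P / P K P P / P K P P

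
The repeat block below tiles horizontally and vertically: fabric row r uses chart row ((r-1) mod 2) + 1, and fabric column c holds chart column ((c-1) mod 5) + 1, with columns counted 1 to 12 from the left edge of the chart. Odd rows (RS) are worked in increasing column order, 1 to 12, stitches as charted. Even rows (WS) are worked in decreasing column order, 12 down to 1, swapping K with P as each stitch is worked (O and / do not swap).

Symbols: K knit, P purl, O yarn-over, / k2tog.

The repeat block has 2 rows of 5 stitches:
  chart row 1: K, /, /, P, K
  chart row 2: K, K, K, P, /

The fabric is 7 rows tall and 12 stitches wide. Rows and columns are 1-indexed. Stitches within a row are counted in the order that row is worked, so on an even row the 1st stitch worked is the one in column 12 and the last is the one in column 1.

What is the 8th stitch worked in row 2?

Row 2: (2-1) mod 2 = 1, so use chart row 2. Even row -> WS.
Chart row 2 tiled across columns 1-12: K K K P / K K K P / K K
WS row: flip the tiled sequence (start at column 12) and apply K<->P; O and / stay.
Row 2 as worked: P P / K P P P / K P P P
The 8th stitch worked is /.

Result:
/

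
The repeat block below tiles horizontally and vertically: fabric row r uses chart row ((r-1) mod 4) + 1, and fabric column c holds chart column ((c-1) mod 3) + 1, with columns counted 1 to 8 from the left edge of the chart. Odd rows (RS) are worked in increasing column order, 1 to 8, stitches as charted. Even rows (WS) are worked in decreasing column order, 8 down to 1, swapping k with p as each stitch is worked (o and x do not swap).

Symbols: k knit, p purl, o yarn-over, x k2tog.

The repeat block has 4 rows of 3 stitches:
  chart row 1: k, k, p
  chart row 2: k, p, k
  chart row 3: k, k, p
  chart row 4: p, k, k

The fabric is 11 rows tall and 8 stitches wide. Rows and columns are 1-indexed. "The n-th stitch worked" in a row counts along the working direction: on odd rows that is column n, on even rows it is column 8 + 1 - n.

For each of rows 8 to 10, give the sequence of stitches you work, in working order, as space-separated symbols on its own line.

Row 8: chart row 4, WS - tiled (columns 1-8): p k k p k k p k; work from column 8 back to 1 with k<->p swapped.
Row 9: chart row 1, RS - tile across columns 1-8 and work as-is.
Row 10: chart row 2, WS - tiled (columns 1-8): k p k k p k k p; work from column 8 back to 1 with k<->p swapped.

Rows as worked:
p k p p k p p k
k k p k k p k k
k p p k p p k p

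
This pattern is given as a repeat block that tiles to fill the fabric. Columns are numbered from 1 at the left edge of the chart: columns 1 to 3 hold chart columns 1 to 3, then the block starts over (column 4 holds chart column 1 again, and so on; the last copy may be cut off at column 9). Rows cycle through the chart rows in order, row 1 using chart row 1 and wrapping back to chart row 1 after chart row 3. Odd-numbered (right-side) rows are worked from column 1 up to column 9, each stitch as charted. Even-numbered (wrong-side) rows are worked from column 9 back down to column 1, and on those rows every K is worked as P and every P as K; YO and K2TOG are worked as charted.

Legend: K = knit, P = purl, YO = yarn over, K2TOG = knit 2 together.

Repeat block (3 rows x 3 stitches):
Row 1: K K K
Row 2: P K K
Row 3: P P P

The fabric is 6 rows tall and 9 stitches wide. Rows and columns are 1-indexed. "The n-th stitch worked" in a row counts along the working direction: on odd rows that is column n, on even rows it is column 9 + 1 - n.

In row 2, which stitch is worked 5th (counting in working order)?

Result:
P

Derivation:
Row 2: (2-1) mod 3 = 1, so use chart row 2. Even row -> WS.
Chart row 2 tiled across columns 1-9: P K K P K K P K K
WS row: flip the tiled sequence (start at column 9) and apply K<->P; YO and K2TOG stay.
Row 2 as worked: P P K P P K P P K
Counting 5 along the worked row gives P.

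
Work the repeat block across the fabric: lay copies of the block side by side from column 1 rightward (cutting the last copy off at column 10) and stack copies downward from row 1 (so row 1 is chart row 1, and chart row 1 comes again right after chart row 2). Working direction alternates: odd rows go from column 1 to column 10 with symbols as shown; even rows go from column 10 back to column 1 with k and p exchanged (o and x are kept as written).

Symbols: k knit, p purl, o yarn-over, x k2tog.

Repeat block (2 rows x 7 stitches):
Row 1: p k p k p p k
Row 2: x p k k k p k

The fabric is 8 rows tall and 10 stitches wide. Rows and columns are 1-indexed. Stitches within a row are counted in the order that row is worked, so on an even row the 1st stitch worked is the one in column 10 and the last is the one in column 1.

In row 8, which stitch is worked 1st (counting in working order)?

Result:
p

Derivation:
For row 8: chart row = ((8-1) mod 2) + 1 = 2; this is a WS (even) row.
Chart row 2 tiled across columns 1-10: x p k k k p k x p k
WS: work from column 10 back to column 1 (reverse the tiled row), swapping k<->p (o and x unchanged).
Row 8 as worked: p k x p k p p p k x
The 1st stitch worked is p.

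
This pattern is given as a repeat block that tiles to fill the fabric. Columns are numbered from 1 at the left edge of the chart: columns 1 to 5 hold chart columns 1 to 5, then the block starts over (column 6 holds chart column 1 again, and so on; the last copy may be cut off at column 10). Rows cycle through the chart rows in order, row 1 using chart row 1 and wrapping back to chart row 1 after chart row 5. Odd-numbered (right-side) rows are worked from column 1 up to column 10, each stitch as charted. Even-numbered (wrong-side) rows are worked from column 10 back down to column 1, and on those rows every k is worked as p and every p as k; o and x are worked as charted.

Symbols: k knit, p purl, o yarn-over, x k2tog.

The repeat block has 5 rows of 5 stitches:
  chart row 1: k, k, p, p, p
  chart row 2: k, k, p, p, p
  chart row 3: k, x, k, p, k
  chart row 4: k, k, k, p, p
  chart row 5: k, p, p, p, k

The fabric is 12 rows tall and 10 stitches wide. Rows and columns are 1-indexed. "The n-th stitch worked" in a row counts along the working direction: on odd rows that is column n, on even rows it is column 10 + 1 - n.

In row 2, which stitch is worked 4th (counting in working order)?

Stitch:
p

Derivation:
Row 2 uses chart row ((2-1) mod 5)+1 = 2. Row 2 is even, so WS.
Chart row 2 tiled across columns 1-10: k k p p p k k p p p
WS row: flip the tiled sequence (start at column 10) and apply k<->p; o and x stay.
Row 2 as worked: k k k p p k k k p p
Counting 4 along the worked row gives p.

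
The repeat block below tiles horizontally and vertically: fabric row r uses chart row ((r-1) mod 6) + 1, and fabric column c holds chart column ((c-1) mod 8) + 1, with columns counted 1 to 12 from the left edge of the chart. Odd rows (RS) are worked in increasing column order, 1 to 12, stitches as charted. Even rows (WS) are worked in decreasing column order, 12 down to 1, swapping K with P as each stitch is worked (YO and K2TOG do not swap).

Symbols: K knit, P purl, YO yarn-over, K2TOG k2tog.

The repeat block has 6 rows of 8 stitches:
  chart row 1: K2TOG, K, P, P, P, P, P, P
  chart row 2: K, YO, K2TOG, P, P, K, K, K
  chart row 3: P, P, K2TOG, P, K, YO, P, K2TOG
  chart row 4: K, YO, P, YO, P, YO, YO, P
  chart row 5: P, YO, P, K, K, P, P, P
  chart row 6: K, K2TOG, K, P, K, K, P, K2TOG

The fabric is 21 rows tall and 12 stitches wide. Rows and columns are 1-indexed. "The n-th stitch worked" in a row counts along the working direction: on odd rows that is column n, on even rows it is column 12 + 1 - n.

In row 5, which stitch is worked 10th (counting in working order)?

Result:
YO

Derivation:
Row 5: (5-1) mod 6 = 4, so use chart row 5. Odd row -> RS.
Chart row 5 tiled across columns 1-12: P YO P K K P P P P YO P K
Right side: take the tiled row as-is (worked left to right from column 1).
Stitch 10 in working order -> YO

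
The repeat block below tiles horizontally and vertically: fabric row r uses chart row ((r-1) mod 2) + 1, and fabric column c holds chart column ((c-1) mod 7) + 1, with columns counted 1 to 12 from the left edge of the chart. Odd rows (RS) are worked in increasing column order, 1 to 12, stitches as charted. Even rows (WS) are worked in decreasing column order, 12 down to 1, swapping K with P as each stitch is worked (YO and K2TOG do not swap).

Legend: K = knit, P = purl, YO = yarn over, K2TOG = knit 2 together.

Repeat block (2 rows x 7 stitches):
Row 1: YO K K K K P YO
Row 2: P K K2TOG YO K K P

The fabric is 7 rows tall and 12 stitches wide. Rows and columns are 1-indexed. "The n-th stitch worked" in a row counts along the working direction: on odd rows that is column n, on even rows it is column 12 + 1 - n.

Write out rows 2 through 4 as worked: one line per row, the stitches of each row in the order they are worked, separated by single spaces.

Rows as worked:
P YO K2TOG P K K P P YO K2TOG P K
YO K K K K P YO YO K K K K
P YO K2TOG P K K P P YO K2TOG P K

Derivation:
Row 2: chart row 2, WS - tiled (columns 1-12): P K K2TOG YO K K P P K K2TOG YO K; work from column 12 back to 1 with K<->P swapped.
Row 3: chart row 1, RS - tile across columns 1-12 and work as-is.
Row 4: chart row 2, WS - tiled (columns 1-12): P K K2TOG YO K K P P K K2TOG YO K; work from column 12 back to 1 with K<->P swapped.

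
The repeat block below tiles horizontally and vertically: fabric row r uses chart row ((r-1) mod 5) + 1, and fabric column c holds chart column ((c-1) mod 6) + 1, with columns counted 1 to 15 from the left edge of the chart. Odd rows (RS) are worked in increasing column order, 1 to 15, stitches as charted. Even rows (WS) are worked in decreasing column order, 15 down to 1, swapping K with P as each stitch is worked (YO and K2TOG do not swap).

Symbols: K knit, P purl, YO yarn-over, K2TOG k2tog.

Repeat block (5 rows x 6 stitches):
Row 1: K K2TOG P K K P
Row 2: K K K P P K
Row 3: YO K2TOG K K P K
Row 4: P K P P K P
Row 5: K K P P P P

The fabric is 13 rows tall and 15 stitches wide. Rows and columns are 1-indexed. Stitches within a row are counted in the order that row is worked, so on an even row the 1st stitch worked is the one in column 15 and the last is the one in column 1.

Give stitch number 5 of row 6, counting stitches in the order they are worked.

Row 6 uses chart row ((6-1) mod 5)+1 = 1. Row 6 is even, so WS.
Chart row 1 tiled across columns 1-15: K K2TOG P K K P K K2TOG P K K P K K2TOG P
WS row: flip the tiled sequence (start at column 15) and apply K<->P; YO and K2TOG stay.
Row 6 as worked: K K2TOG P K P P K K2TOG P K P P K K2TOG P
Stitch 5 in working order -> P

Stitch:
P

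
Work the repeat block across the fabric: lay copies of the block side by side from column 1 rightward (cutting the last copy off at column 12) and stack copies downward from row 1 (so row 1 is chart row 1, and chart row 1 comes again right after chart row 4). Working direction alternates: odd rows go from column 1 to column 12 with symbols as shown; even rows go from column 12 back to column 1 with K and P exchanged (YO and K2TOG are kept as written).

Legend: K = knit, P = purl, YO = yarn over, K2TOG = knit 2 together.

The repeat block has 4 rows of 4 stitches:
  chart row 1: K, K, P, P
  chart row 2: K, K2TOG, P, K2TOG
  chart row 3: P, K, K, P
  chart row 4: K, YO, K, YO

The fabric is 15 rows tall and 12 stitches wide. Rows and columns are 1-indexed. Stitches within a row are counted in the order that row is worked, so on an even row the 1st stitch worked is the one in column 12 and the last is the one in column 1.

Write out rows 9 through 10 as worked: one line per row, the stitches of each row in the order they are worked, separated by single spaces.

Row 9: chart row 1, RS - tile across columns 1-12 and work as-is.
Row 10: chart row 2, WS - tiled (columns 1-12): K K2TOG P K2TOG K K2TOG P K2TOG K K2TOG P K2TOG; work from column 12 back to 1 with K<->P swapped.

Result:
K K P P K K P P K K P P
K2TOG K K2TOG P K2TOG K K2TOG P K2TOG K K2TOG P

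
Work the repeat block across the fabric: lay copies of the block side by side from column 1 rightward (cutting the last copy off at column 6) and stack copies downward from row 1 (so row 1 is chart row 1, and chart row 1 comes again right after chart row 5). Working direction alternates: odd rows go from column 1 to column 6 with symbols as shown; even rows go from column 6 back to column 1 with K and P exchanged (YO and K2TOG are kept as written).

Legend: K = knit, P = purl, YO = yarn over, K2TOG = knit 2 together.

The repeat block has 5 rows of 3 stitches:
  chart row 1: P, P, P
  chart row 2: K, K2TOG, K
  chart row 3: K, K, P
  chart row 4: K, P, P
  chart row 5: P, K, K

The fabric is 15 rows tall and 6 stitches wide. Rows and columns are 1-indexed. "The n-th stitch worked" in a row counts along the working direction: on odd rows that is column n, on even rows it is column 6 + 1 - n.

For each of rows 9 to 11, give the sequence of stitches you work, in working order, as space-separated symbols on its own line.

Rows as worked:
K P P K P P
P P K P P K
P P P P P P

Derivation:
Row 9: chart row 4, RS - tile across columns 1-6 and work as-is.
Row 10: chart row 5, WS - tiled (columns 1-6): P K K P K K; work from column 6 back to 1 with K<->P swapped.
Row 11: chart row 1, RS - tile across columns 1-6 and work as-is.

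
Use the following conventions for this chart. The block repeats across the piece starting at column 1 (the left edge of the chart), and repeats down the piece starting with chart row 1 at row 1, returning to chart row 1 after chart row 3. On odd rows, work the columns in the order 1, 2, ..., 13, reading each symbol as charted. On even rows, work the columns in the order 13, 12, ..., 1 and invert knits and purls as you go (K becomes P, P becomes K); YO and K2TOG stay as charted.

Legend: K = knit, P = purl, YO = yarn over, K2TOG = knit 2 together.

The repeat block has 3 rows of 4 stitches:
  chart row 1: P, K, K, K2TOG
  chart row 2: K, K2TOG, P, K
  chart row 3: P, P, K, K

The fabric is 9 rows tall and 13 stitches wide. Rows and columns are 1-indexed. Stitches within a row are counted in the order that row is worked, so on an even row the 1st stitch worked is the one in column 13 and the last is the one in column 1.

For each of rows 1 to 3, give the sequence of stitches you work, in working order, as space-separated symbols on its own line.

Result:
P K K K2TOG P K K K2TOG P K K K2TOG P
P P K K2TOG P P K K2TOG P P K K2TOG P
P P K K P P K K P P K K P

Derivation:
Row 1: chart row 1, RS - tile across columns 1-13 and work as-is.
Row 2: chart row 2, WS - tiled (columns 1-13): K K2TOG P K K K2TOG P K K K2TOG P K K; work from column 13 back to 1 with K<->P swapped.
Row 3: chart row 3, RS - tile across columns 1-13 and work as-is.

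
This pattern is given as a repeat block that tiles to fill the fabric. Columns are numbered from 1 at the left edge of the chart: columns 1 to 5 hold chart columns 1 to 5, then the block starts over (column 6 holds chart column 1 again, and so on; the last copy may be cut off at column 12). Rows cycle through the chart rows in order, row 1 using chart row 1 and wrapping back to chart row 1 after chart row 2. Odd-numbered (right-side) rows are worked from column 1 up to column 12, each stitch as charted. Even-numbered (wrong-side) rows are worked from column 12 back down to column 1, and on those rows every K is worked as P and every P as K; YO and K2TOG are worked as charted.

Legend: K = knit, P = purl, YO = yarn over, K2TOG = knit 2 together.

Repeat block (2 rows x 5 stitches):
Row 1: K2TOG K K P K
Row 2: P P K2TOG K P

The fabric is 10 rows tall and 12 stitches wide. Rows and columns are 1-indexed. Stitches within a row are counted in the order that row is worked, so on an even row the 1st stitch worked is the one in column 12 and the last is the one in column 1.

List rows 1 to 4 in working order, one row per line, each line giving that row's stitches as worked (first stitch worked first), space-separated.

Result:
K2TOG K K P K K2TOG K K P K K2TOG K
K K K P K2TOG K K K P K2TOG K K
K2TOG K K P K K2TOG K K P K K2TOG K
K K K P K2TOG K K K P K2TOG K K

Derivation:
Row 1: chart row 1, RS - tile across columns 1-12 and work as-is.
Row 2: chart row 2, WS - tiled (columns 1-12): P P K2TOG K P P P K2TOG K P P P; work from column 12 back to 1 with K<->P swapped.
Row 3: chart row 1, RS - tile across columns 1-12 and work as-is.
Row 4: chart row 2, WS - tiled (columns 1-12): P P K2TOG K P P P K2TOG K P P P; work from column 12 back to 1 with K<->P swapped.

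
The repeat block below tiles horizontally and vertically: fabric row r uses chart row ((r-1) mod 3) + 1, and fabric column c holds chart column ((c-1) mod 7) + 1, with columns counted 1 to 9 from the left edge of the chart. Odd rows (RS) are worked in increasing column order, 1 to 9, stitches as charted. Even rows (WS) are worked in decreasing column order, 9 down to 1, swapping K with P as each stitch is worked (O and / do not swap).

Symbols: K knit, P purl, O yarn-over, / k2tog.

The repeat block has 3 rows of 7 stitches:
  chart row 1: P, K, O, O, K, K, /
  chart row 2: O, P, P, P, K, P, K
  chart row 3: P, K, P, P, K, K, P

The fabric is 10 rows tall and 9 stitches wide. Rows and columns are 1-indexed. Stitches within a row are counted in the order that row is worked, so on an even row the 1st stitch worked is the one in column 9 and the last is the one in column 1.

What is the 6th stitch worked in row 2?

Row 2 uses chart row ((2-1) mod 3)+1 = 2. Row 2 is even, so WS.
Chart row 2 tiled across columns 1-9: O P P P K P K O P
WS: work from column 9 back to column 1 (reverse the tiled row), swapping K<->P (O and / unchanged).
Row 2 as worked: K O P K P K K K O
Counting 6 along the worked row gives K.

Result:
K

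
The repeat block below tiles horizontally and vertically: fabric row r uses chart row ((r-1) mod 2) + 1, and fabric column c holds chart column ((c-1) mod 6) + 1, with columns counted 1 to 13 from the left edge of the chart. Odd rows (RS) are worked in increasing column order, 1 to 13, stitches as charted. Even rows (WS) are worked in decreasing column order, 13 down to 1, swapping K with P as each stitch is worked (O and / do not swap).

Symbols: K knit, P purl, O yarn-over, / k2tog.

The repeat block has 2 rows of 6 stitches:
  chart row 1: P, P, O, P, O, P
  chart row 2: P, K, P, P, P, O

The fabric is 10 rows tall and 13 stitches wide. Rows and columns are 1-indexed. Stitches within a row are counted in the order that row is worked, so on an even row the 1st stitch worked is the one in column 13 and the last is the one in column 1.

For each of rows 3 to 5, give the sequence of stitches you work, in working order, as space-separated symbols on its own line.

Result:
P P O P O P P P O P O P P
K O K K K P K O K K K P K
P P O P O P P P O P O P P

Derivation:
Row 3: chart row 1, RS - tile across columns 1-13 and work as-is.
Row 4: chart row 2, WS - tiled (columns 1-13): P K P P P O P K P P P O P; work from column 13 back to 1 with K<->P swapped.
Row 5: chart row 1, RS - tile across columns 1-13 and work as-is.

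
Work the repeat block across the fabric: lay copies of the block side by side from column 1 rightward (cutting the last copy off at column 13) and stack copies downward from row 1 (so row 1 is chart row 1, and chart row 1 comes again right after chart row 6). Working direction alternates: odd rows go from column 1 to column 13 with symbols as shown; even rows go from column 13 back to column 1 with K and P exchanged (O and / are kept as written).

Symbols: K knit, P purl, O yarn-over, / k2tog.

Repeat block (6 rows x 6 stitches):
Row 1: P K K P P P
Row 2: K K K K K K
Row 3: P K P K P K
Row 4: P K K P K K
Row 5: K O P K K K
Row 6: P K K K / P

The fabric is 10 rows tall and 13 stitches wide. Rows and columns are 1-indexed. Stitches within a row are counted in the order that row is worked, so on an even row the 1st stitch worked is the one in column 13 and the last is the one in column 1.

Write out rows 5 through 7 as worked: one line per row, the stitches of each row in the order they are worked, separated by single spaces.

Row 5: chart row 5, RS - tile across columns 1-13 and work as-is.
Row 6: chart row 6, WS - tiled (columns 1-13): P K K K / P P K K K / P P; work from column 13 back to 1 with K<->P swapped.
Row 7: chart row 1, RS - tile across columns 1-13 and work as-is.

Rows as worked:
K O P K K K K O P K K K K
K K / P P P K K / P P P K
P K K P P P P K K P P P P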